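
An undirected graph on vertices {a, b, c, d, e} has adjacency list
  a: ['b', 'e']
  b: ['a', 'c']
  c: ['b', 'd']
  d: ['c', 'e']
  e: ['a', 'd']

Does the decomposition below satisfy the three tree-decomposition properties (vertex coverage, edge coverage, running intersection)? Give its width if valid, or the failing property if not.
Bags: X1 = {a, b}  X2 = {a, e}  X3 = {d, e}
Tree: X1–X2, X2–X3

A tree decomposition must satisfy three properties: every vertex lies in some bag; for every edge, both endpoints lie together in some bag; and for every vertex, the bags containing it form a connected subtree. Here vertex c appears in no bag, so the decomposition is invalid.

No — vertex c appears in no bag.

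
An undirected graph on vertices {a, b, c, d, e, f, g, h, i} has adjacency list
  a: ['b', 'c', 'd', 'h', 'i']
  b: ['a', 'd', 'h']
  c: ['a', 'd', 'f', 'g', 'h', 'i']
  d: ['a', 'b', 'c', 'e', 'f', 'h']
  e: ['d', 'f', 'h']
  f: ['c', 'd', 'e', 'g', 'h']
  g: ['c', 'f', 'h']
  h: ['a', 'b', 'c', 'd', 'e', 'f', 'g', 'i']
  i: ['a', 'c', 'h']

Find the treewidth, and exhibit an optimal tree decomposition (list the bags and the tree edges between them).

Treewidth 3.
One such decomposition:
Bags: B1 = {a, c, d, h}  B2 = {c, d, f, h}  B3 = {d, e, f, h}  B4 = {a, b, d, h}  B5 = {a, c, h, i}  B6 = {c, f, g, h}
Tree: B1–B2, B2–B3, B1–B4, B1–B5, B2–B6

Each bag holds 4 vertices, so the decomposition has width 3, which upper-bounds the treewidth. On the other hand G contains the 4-clique {a, c, d, h}. A clique must lie in a single bag of any decomposition, so no decomposition can have width below 3. Combining the bounds, tw(G) = 3.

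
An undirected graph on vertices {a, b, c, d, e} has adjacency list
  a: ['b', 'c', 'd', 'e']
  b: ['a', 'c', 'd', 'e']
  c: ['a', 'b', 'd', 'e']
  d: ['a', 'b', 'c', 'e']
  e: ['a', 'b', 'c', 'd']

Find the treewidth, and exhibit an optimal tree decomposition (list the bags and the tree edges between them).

With just one bag of size 5, the width is 5 − 1 = 4, so tw(G) ≤ 4. On the other hand G contains the 5-clique {a, b, c, d, e}. A clique must lie in a single bag of any decomposition, so no decomposition can have width below 4. Combining the bounds, tw(G) = 4.

Treewidth 4.
Bags: B1 = {a, b, c, d, e}
Tree: (single bag)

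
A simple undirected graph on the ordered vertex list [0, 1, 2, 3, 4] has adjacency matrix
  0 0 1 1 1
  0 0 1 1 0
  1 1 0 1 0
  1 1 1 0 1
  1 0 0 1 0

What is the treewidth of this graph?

A width-2 tree decomposition is:
Bags: B1 = {0, 2, 3}  B2 = {1, 2, 3}  B3 = {0, 3, 4}
Tree: B1–B2, B1–B3
Each bag holds 3 vertices, so the decomposition has width 2, which upper-bounds the treewidth. Conversely, {0, 2, 3} is a clique of size 3, and the vertices of any clique must share a bag in every tree decomposition; so some bag has ≥ 3 vertices and tw(G) ≥ 2. Therefore the treewidth is 2.

2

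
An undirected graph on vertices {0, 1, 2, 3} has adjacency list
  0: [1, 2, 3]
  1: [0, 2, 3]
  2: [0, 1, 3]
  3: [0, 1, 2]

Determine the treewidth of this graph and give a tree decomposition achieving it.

With just one bag of size 4, the width is 4 − 1 = 3, so tw(G) ≤ 3. Conversely, {0, 1, 2, 3} is a clique of size 4, and the vertices of any clique must share a bag in every tree decomposition; so some bag has ≥ 4 vertices and tw(G) ≥ 3. Combining the bounds, tw(G) = 3.

Treewidth 3.
One optimal decomposition is:
Bags: B1 = {0, 1, 2, 3}
Tree: (single bag)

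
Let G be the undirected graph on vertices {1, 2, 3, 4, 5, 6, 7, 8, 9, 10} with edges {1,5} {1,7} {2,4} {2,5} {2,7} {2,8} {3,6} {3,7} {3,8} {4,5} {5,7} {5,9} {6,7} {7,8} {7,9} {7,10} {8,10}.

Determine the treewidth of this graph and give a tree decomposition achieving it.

Treewidth 2.
Bags: B1 = {2, 5, 7}  B2 = {2, 7, 8}  B3 = {7, 8, 10}  B4 = {3, 7, 8}  B5 = {2, 4, 5}  B6 = {1, 5, 7}  B7 = {5, 7, 9}  B8 = {3, 6, 7}
Tree: B1–B2, B2–B3, B3–B4, B1–B5, B1–B6, B6–B7, B4–B8

Each bag holds 3 vertices, so the decomposition has width 2, which upper-bounds the treewidth. Conversely, {2, 4, 5} is a clique of size 3, and the vertices of any clique must share a bag in every tree decomposition; so some bag has ≥ 3 vertices and tw(G) ≥ 2. Combining the bounds, tw(G) = 2.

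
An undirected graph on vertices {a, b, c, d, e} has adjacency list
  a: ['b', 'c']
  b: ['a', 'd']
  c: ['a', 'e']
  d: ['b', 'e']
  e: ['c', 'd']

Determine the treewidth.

2

A width-2 tree decomposition is:
Bags: B1 = {a, b, d}  B2 = {a, c, d}  B3 = {c, d, e}
Tree: B1–B2, B2–B3
Each bag holds 3 vertices, so the decomposition has width 2, which upper-bounds the treewidth. Since d–b–a–c–e–d is a cycle in G, G is not acyclic. Forests are exactly the graphs of treewidth ≤ 1, so tw(G) ≥ 2. The upper and lower bounds meet at 2, so that is the treewidth.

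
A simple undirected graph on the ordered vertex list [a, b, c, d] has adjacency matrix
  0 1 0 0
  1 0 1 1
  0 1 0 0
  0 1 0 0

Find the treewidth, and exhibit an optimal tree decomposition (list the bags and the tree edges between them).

Every bag has size at most 2, so the width is 2 − 1 = 1 and tw(G) ≤ 1. G has an edge, so its treewidth is at least 1. Therefore the treewidth is 1.

Treewidth 1.
One such decomposition:
Bags: B1 = {a, b}  B2 = {b, c}  B3 = {b, d}
Tree: B1–B2, B1–B3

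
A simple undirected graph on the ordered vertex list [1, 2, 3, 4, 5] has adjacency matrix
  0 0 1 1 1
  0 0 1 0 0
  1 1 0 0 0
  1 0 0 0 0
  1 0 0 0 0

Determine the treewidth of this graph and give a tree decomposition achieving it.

Treewidth 1.
One optimal decomposition is:
Bags: B1 = {1, 3}  B2 = {1, 5}  B3 = {2, 3}  B4 = {1, 4}
Tree: B1–B2, B1–B3, B1–B4

The largest bag has 2 vertices, giving width 1; this decomposition certifies tw(G) ≤ 1. Since G has at least one edge (e.g. 3–1), it is not an edgeless graph, so tw(G) ≥ 1. Combining the bounds, tw(G) = 1.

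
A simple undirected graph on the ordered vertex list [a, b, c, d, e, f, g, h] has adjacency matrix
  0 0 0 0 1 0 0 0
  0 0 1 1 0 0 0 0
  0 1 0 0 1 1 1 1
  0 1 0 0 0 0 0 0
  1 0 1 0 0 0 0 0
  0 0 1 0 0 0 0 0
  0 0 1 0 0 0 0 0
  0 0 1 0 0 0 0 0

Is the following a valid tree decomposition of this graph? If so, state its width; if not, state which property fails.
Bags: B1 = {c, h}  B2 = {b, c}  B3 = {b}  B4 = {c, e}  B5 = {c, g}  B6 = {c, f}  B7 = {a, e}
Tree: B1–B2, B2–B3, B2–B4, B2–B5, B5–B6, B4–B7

No — vertex d appears in no bag.

A tree decomposition must satisfy three properties: every vertex lies in some bag; for every edge, both endpoints lie together in some bag; and for every vertex, the bags containing it form a connected subtree. Here vertex d appears in no bag, so the decomposition is invalid.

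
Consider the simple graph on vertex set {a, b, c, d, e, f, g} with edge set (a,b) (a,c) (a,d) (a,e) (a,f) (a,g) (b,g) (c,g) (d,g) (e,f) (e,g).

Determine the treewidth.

2

A width-2 tree decomposition is:
Bags: B1 = {a, e, g}  B2 = {a, b, g}  B3 = {a, c, g}  B4 = {a, d, g}  B5 = {a, e, f}
Tree: B1–B2, B1–B3, B3–B4, B1–B5
Every bag has size at most 3, so the width is 3 − 1 = 2 and tw(G) ≤ 2. For the lower bound, the 3 vertices {a, d, g} are pairwise adjacent, and any tree decomposition puts a clique entirely inside one bag — forcing width ≥ 2. Combining the bounds, tw(G) = 2.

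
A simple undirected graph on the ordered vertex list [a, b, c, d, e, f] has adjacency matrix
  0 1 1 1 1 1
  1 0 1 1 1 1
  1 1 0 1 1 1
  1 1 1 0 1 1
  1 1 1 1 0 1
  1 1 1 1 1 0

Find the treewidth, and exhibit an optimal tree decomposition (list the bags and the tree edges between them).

With just one bag of size 6, the width is 6 − 1 = 5, so tw(G) ≤ 5. Conversely, {a, b, c, d, e, f} is a clique of size 6, and the vertices of any clique must share a bag in every tree decomposition; so some bag has ≥ 6 vertices and tw(G) ≥ 5. Hence tw(G) = 5 exactly.

Treewidth 5.
One such decomposition:
Bags: B1 = {a, b, c, d, e, f}
Tree: (single bag)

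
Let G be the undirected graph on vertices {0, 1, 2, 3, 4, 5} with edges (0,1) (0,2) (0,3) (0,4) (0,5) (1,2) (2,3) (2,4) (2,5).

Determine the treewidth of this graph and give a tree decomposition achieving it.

Treewidth 2.
One optimal decomposition is:
Bags: B1 = {0, 2, 5}  B2 = {0, 2, 4}  B3 = {0, 1, 2}  B4 = {0, 2, 3}
Tree: B1–B2, B2–B3, B1–B4

The largest bag has 3 vertices, giving width 2; this decomposition certifies tw(G) ≤ 2. Conversely, {0, 1, 2} is a clique of size 3, and the vertices of any clique must share a bag in every tree decomposition; so some bag has ≥ 3 vertices and tw(G) ≥ 2. Therefore the treewidth is 2.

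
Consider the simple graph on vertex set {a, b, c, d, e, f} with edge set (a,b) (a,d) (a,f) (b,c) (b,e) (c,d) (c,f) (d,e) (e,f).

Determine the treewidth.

A width-3 tree decomposition is:
Bags: B1 = {a, b, c, e}  B2 = {a, c, e, f}  B3 = {a, c, d, e}
Tree: B1–B2, B2–B3
Each bag holds 4 vertices, so the decomposition has width 3, which upper-bounds the treewidth. For the lower bound: the 4 vertex sets {b,c}, {a,f}, {e}, {d} are disjoint, each induces a connected subgraph, and every pair is joined by at least one edge of G. Contracting each set to a single vertex therefore yields K_{4} as a minor, and since treewidth is minor-monotone, tw(G) ≥ tw(K_{4}) = 3. The upper and lower bounds meet at 3, so that is the treewidth.

3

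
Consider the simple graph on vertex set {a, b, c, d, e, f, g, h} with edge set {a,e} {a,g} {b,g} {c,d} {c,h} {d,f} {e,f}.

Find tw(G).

1

A width-1 tree decomposition is:
Bags: B1 = {b, g}  B2 = {a, g}  B3 = {a, e}  B4 = {e, f}  B5 = {d, f}  B6 = {c, d}  B7 = {c, h}
Tree: B1–B2, B2–B3, B3–B4, B4–B5, B5–B6, B6–B7
Each bag holds 2 vertices, so the decomposition has width 1, which upper-bounds the treewidth. Since G has at least one edge (e.g. b–g), it is not an edgeless graph, so tw(G) ≥ 1. The upper and lower bounds meet at 1, so that is the treewidth.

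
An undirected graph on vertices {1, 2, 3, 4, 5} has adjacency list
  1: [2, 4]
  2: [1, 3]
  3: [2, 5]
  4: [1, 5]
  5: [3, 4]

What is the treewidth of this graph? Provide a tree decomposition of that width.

Treewidth 2.
Bags: B1 = {3, 4, 5}  B2 = {1, 3, 4}  B3 = {1, 2, 3}
Tree: B1–B2, B2–B3

Every bag has size at most 3, so the width is 3 − 1 = 2 and tw(G) ≤ 2. For the lower bound, G contains the cycle 3–5–4–1–2–3, so G is not a forest; only forests have treewidth ≤ 1, hence tw(G) ≥ 2. The upper and lower bounds meet at 2, so that is the treewidth.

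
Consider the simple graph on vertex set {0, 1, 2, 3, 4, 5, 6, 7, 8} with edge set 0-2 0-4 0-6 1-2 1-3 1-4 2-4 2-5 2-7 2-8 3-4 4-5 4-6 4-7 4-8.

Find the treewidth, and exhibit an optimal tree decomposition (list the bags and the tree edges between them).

Each bag holds 3 vertices, so the decomposition has width 2, which upper-bounds the treewidth. For the lower bound, the 3 vertices {0, 2, 4} are pairwise adjacent, and any tree decomposition puts a clique entirely inside one bag — forcing width ≥ 2. Hence tw(G) = 2 exactly.

Treewidth 2.
One optimal decomposition is:
Bags: B1 = {2, 4, 8}  B2 = {1, 2, 4}  B3 = {1, 3, 4}  B4 = {2, 4, 5}  B5 = {2, 4, 7}  B6 = {0, 2, 4}  B7 = {0, 4, 6}
Tree: B1–B2, B2–B3, B1–B4, B2–B5, B4–B6, B6–B7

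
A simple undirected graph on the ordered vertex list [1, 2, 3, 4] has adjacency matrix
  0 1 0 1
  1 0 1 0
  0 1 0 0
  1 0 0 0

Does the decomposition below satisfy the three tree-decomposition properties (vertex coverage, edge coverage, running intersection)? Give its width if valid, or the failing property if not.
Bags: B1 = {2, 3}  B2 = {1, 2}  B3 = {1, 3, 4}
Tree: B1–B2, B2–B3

A tree decomposition must satisfy three properties: every vertex lies in some bag; for every edge, both endpoints lie together in some bag; and for every vertex, the bags containing it form a connected subtree. Here bags containing vertex 3 are not connected in the tree, so the decomposition is invalid.

No — bags containing vertex 3 are not connected in the tree.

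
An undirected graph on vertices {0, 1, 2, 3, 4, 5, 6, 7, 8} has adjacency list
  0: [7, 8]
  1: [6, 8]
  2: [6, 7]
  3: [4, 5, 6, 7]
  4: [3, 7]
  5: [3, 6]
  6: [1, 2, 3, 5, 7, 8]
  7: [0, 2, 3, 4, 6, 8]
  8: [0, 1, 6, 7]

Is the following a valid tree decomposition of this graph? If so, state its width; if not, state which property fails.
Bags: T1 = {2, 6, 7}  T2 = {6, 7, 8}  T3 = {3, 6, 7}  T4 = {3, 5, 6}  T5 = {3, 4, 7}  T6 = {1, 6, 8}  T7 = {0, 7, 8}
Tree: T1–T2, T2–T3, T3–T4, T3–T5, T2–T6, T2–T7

Yes; width 2.

Every vertex of G appears in some bag (union = {0, 1, 2, 3, 4, 5, 6, 7, 8}); every edge is covered by a bag; and for each vertex v the set of bags containing v is connected in the bag tree. The decomposition is therefore valid. The largest bag has 3 vertices, so the width is 2.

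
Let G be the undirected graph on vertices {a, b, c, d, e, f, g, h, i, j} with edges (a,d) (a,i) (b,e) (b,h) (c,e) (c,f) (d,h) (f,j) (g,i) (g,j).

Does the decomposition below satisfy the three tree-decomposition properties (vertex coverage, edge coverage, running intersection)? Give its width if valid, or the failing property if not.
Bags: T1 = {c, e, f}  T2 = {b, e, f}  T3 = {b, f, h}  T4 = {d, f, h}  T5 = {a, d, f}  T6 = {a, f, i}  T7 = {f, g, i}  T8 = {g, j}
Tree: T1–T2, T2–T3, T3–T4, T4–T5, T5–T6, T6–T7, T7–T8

No — edge (f,j) lies in no bag.

A tree decomposition must satisfy three properties: every vertex lies in some bag; for every edge, both endpoints lie together in some bag; and for every vertex, the bags containing it form a connected subtree. Here edge (f,j) lies in no bag, so the decomposition is invalid.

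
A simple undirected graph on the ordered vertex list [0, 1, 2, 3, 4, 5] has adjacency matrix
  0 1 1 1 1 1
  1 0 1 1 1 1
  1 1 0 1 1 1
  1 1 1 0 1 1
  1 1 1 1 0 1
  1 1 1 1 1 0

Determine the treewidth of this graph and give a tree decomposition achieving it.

Treewidth 5.
One optimal decomposition is:
Bags: B1 = {0, 1, 2, 3, 4, 5}
Tree: (single bag)

With just one bag of size 6, the width is 6 − 1 = 5, so tw(G) ≤ 5. On the other hand G contains the 6-clique {0, 1, 2, 3, 4, 5}. A clique must lie in a single bag of any decomposition, so no decomposition can have width below 5. The upper and lower bounds meet at 5, so that is the treewidth.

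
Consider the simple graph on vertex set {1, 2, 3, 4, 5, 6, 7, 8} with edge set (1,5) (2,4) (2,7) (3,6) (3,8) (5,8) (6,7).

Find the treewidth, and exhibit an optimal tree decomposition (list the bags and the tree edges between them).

The largest bag has 2 vertices, giving width 1; this decomposition certifies tw(G) ≤ 1. G has an edge, so its treewidth is at least 1. Combining the bounds, tw(G) = 1.

Treewidth 1.
One optimal decomposition is:
Bags: B1 = {2, 4}  B2 = {2, 7}  B3 = {6, 7}  B4 = {3, 6}  B5 = {3, 8}  B6 = {5, 8}  B7 = {1, 5}
Tree: B1–B2, B2–B3, B3–B4, B4–B5, B5–B6, B6–B7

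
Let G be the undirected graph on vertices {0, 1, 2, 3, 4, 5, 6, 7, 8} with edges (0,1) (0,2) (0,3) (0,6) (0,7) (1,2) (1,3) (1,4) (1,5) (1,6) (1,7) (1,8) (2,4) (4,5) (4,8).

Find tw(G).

A width-2 tree decomposition is:
Bags: B1 = {0, 1, 3}  B2 = {0, 1, 2}  B3 = {1, 2, 4}  B4 = {0, 1, 7}  B5 = {1, 4, 8}  B6 = {0, 1, 6}  B7 = {1, 4, 5}
Tree: B1–B2, B2–B3, B1–B4, B3–B5, B4–B6, B3–B7
Every bag has size at most 3, so the width is 3 − 1 = 2 and tw(G) ≤ 2. On the other hand G contains the 3-clique {0, 1, 2}. A clique must lie in a single bag of any decomposition, so no decomposition can have width below 2. The upper and lower bounds meet at 2, so that is the treewidth.

2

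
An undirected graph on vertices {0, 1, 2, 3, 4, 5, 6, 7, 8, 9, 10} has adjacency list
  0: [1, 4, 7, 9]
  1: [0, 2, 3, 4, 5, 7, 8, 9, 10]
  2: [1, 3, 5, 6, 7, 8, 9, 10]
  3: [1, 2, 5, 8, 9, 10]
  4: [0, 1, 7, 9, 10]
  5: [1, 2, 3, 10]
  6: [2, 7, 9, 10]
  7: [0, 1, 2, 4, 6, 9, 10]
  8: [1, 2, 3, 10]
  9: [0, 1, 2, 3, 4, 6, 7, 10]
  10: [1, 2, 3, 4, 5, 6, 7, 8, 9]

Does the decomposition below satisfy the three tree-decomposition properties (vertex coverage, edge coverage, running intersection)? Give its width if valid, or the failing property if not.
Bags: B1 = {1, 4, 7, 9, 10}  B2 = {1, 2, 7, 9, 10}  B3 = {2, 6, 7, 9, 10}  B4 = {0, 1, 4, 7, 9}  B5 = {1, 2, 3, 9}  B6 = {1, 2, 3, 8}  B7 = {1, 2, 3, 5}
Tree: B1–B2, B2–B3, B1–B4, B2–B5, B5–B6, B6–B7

A tree decomposition must satisfy three properties: every vertex lies in some bag; for every edge, both endpoints lie together in some bag; and for every vertex, the bags containing it form a connected subtree. Here edge (10,3) lies in no bag, so the decomposition is invalid.

No — edge (10,3) lies in no bag.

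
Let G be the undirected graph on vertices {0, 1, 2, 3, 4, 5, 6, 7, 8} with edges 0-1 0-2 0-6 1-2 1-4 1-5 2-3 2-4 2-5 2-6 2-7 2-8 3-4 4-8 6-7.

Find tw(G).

A width-2 tree decomposition is:
Bags: B1 = {2, 4, 8}  B2 = {2, 3, 4}  B3 = {1, 2, 4}  B4 = {0, 1, 2}  B5 = {0, 2, 6}  B6 = {1, 2, 5}  B7 = {2, 6, 7}
Tree: B1–B2, B1–B3, B3–B4, B4–B5, B4–B6, B5–B7
Every bag has size at most 3, so the width is 3 − 1 = 2 and tw(G) ≤ 2. On the other hand G contains the 3-clique {0, 1, 2}. A clique must lie in a single bag of any decomposition, so no decomposition can have width below 2. Combining the bounds, tw(G) = 2.

2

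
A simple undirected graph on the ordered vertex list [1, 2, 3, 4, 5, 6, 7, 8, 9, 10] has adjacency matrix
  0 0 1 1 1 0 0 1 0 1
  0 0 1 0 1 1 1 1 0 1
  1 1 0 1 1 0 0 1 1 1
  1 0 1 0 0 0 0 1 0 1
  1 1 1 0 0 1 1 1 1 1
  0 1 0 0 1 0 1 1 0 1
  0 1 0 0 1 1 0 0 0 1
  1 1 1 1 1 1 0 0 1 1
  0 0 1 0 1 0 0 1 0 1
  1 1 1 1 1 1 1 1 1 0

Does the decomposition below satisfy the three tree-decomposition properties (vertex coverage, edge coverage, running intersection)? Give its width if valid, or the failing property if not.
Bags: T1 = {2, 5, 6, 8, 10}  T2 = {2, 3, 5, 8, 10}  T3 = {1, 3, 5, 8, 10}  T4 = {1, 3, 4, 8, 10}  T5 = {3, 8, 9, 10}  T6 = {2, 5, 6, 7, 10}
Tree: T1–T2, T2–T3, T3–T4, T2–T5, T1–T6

No — edge (5,9) lies in no bag.

A tree decomposition must satisfy three properties: every vertex lies in some bag; for every edge, both endpoints lie together in some bag; and for every vertex, the bags containing it form a connected subtree. Here edge (5,9) lies in no bag, so the decomposition is invalid.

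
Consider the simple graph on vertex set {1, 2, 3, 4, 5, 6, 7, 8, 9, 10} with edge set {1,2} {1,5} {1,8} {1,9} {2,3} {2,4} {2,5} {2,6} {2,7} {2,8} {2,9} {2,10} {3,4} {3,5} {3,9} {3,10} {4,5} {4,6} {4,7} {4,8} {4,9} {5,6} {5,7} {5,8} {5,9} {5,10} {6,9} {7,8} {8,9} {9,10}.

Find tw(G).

4

A width-4 tree decomposition is:
Bags: B1 = {2, 4, 5, 8, 9}  B2 = {2, 4, 5, 7, 8}  B3 = {2, 3, 4, 5, 9}  B4 = {2, 4, 5, 6, 9}  B5 = {1, 2, 5, 8, 9}  B6 = {2, 3, 5, 9, 10}
Tree: B1–B2, B1–B3, B1–B4, B1–B5, B3–B6
Every bag has size at most 5, so the width is 5 − 1 = 4 and tw(G) ≤ 4. Conversely, {1, 2, 5, 8, 9} is a clique of size 5, and the vertices of any clique must share a bag in every tree decomposition; so some bag has ≥ 5 vertices and tw(G) ≥ 4. Hence tw(G) = 4 exactly.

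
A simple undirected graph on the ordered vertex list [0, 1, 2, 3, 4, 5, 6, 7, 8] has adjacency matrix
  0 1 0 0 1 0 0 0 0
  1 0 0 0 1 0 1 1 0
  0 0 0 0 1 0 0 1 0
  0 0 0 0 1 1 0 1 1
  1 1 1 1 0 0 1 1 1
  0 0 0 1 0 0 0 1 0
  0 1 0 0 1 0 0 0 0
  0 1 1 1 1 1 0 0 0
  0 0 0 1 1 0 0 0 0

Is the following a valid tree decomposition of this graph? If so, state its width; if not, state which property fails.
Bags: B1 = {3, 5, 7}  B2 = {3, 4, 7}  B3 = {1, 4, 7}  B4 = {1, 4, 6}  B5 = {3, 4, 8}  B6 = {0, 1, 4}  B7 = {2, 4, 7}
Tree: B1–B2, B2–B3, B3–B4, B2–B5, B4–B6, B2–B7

Yes; width 2.

Checking the three conditions: (i) the bags cover all of {0, 1, 2, 3, 4, 5, 6, 7, 8}; (ii) for each edge, some bag contains both endpoints; (iii) the bags containing any fixed vertex form a subtree. All hold, so the decomposition is valid with width 3 − 1 = 2.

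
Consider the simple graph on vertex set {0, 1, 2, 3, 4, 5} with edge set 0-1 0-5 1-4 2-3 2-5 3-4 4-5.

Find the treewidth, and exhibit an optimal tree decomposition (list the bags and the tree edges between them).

Treewidth 2.
One such decomposition:
Bags: B1 = {0, 1, 5}  B2 = {1, 4, 5}  B3 = {2, 4, 5}  B4 = {2, 3, 4}
Tree: B1–B2, B2–B3, B3–B4

Each bag holds 3 vertices, so the decomposition has width 2, which upper-bounds the treewidth. For the lower bound, G contains the cycle 0–1–4–5–0, so G is not a forest; only forests have treewidth ≤ 1, hence tw(G) ≥ 2. Combining the bounds, tw(G) = 2.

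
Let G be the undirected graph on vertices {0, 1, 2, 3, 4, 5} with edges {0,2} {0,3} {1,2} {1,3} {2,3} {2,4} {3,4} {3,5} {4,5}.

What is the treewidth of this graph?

A width-2 tree decomposition is:
Bags: B1 = {3, 4, 5}  B2 = {2, 3, 4}  B3 = {0, 2, 3}  B4 = {1, 2, 3}
Tree: B1–B2, B2–B3, B3–B4
Each bag holds 3 vertices, so the decomposition has width 2, which upper-bounds the treewidth. On the other hand G contains the 3-clique {0, 2, 3}. A clique must lie in a single bag of any decomposition, so no decomposition can have width below 2. The upper and lower bounds meet at 2, so that is the treewidth.

2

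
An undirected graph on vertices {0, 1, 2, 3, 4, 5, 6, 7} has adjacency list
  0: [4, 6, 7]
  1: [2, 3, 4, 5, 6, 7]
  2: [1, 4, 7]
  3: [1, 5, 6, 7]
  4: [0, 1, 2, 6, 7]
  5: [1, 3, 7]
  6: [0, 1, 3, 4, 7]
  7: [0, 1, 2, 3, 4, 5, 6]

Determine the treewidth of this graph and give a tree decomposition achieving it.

Treewidth 3.
Bags: B1 = {1, 4, 6, 7}  B2 = {0, 4, 6, 7}  B3 = {1, 3, 6, 7}  B4 = {1, 2, 4, 7}  B5 = {1, 3, 5, 7}
Tree: B1–B2, B1–B3, B1–B4, B3–B5

The largest bag has 4 vertices, giving width 3; this decomposition certifies tw(G) ≤ 3. Conversely, {0, 4, 6, 7} is a clique of size 4, and the vertices of any clique must share a bag in every tree decomposition; so some bag has ≥ 4 vertices and tw(G) ≥ 3. Therefore the treewidth is 3.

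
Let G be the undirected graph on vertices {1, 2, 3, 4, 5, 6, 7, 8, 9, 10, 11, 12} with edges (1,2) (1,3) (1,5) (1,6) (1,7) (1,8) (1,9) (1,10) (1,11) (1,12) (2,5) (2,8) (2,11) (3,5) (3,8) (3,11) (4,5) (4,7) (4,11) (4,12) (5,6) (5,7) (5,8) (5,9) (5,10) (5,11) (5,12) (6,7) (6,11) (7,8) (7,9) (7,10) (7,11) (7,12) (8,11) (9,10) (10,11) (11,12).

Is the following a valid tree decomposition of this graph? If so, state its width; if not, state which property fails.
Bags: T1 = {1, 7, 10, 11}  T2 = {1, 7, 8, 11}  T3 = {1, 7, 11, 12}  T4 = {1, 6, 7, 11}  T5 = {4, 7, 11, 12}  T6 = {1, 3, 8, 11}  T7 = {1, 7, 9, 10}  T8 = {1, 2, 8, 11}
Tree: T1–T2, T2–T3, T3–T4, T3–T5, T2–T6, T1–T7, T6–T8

A tree decomposition must satisfy three properties: every vertex lies in some bag; for every edge, both endpoints lie together in some bag; and for every vertex, the bags containing it form a connected subtree. Here vertex 5 appears in no bag, so the decomposition is invalid.

No — vertex 5 appears in no bag.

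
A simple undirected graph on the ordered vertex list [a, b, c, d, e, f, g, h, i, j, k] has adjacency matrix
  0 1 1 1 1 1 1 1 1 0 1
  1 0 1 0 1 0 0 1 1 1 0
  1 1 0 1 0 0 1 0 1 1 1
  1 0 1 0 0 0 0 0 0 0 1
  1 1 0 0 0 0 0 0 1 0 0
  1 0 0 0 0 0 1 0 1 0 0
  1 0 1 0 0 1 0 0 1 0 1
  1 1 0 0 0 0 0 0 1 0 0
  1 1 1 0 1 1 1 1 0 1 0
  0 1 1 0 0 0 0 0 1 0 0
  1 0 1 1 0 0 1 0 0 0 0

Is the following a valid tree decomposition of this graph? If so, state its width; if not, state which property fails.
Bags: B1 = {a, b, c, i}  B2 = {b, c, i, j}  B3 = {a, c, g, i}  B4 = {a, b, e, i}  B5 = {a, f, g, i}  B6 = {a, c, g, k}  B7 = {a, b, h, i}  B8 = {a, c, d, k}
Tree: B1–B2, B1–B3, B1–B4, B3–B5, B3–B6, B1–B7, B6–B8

Yes; width 3.

Every vertex of G appears in some bag (union = {a, b, c, d, e, f, g, h, i, j, k}); every edge is covered by a bag; and for each vertex v the set of bags containing v is connected in the bag tree. The decomposition is therefore valid. The largest bag has 4 vertices, so the width is 3.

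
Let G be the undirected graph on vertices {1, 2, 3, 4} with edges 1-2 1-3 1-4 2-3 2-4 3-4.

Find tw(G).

A width-3 tree decomposition is:
Bags: B1 = {1, 2, 3, 4}
Tree: (single bag)
With just one bag of size 4, the width is 4 − 1 = 3, so tw(G) ≤ 3. Conversely, {1, 2, 3, 4} is a clique of size 4, and the vertices of any clique must share a bag in every tree decomposition; so some bag has ≥ 4 vertices and tw(G) ≥ 3. Combining the bounds, tw(G) = 3.

3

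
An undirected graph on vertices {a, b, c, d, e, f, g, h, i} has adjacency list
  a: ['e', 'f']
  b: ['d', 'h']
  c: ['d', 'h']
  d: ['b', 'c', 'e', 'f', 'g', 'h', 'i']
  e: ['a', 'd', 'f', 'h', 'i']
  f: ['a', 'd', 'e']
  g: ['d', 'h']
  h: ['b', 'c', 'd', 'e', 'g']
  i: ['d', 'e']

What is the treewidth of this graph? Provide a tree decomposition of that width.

The largest bag has 3 vertices, giving width 2; this decomposition certifies tw(G) ≤ 2. For the lower bound, the 3 vertices {d, g, h} are pairwise adjacent, and any tree decomposition puts a clique entirely inside one bag — forcing width ≥ 2. Hence tw(G) = 2 exactly.

Treewidth 2.
One optimal decomposition is:
Bags: B1 = {d, e, h}  B2 = {b, d, h}  B3 = {c, d, h}  B4 = {d, e, f}  B5 = {a, e, f}  B6 = {d, g, h}  B7 = {d, e, i}
Tree: B1–B2, B2–B3, B1–B4, B4–B5, B1–B6, B1–B7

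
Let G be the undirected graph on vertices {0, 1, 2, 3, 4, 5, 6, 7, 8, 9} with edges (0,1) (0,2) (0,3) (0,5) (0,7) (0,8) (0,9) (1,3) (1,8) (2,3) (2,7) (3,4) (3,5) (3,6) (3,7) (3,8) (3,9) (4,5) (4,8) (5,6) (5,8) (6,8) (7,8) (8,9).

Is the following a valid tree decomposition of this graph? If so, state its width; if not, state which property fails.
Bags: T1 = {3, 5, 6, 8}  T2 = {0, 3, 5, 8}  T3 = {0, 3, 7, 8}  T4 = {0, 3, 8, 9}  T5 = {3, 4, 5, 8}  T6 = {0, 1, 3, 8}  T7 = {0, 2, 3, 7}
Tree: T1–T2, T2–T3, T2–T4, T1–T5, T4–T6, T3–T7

Vertex coverage: the bags together contain {0, 1, 2, 3, 4, 5, 6, 7, 8, 9}, the full vertex set. Edge coverage: each edge of G has both endpoints in at least one bag. Running intersection: for every vertex, the bags containing it form a connected subtree. All three properties hold, so this is a valid tree decomposition of width max|bag| − 1 = 3, and hence tw(G) ≤ 3.

Yes; width 3.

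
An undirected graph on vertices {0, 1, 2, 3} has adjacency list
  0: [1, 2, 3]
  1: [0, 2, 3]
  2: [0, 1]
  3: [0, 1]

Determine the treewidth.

A width-2 tree decomposition is:
Bags: B1 = {0, 1, 3}  B2 = {0, 1, 2}
Tree: B1–B2
The largest bag has 3 vertices, giving width 2; this decomposition certifies tw(G) ≤ 2. Conversely, {0, 1, 2} is a clique of size 3, and the vertices of any clique must share a bag in every tree decomposition; so some bag has ≥ 3 vertices and tw(G) ≥ 2. The upper and lower bounds meet at 2, so that is the treewidth.

2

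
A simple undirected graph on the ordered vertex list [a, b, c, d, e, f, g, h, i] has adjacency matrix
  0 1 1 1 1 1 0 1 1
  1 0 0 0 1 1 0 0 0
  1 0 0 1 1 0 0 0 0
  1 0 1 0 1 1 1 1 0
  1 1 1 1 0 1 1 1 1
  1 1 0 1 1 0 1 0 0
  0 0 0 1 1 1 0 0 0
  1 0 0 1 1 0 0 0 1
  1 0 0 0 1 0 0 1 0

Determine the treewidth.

A width-3 tree decomposition is:
Bags: B1 = {a, d, e, f}  B2 = {a, c, d, e}  B3 = {a, d, e, h}  B4 = {a, e, h, i}  B5 = {d, e, f, g}  B6 = {a, b, e, f}
Tree: B1–B2, B2–B3, B3–B4, B1–B5, B1–B6
Every bag has size at most 4, so the width is 4 − 1 = 3 and tw(G) ≤ 3. For the lower bound, the 4 vertices {d, e, f, g} are pairwise adjacent, and any tree decomposition puts a clique entirely inside one bag — forcing width ≥ 3. The upper and lower bounds meet at 3, so that is the treewidth.

3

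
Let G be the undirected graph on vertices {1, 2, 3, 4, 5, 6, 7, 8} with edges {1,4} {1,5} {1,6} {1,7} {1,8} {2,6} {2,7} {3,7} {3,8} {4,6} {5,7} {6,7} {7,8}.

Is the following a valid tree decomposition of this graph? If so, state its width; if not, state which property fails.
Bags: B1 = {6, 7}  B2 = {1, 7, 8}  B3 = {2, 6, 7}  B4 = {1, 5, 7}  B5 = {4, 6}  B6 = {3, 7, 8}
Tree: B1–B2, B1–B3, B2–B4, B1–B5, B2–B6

A tree decomposition must satisfy three properties: every vertex lies in some bag; for every edge, both endpoints lie together in some bag; and for every vertex, the bags containing it form a connected subtree. Here edge (1,6) lies in no bag, so the decomposition is invalid.

No — edge (1,6) lies in no bag.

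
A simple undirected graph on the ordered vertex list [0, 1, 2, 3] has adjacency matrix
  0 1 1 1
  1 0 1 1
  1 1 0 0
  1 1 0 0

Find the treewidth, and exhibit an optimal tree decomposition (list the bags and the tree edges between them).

Every bag has size at most 3, so the width is 3 − 1 = 2 and tw(G) ≤ 2. For the lower bound, the 3 vertices {0, 1, 2} are pairwise adjacent, and any tree decomposition puts a clique entirely inside one bag — forcing width ≥ 2. Therefore the treewidth is 2.

Treewidth 2.
Bags: B1 = {0, 1, 3}  B2 = {0, 1, 2}
Tree: B1–B2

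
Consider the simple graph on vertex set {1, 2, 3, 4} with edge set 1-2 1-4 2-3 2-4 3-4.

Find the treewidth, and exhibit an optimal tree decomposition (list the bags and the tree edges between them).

Treewidth 2.
One optimal decomposition is:
Bags: B1 = {2, 3, 4}  B2 = {1, 2, 4}
Tree: B1–B2

Every bag has size at most 3, so the width is 3 − 1 = 2 and tw(G) ≤ 2. Conversely, {1, 2, 4} is a clique of size 3, and the vertices of any clique must share a bag in every tree decomposition; so some bag has ≥ 3 vertices and tw(G) ≥ 2. Hence tw(G) = 2 exactly.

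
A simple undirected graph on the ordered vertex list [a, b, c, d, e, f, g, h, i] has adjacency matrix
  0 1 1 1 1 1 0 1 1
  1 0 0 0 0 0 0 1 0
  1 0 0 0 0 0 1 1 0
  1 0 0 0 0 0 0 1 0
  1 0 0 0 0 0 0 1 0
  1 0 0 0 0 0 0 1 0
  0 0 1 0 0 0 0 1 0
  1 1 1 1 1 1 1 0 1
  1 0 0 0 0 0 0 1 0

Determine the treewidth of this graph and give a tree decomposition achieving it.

Treewidth 2.
One optimal decomposition is:
Bags: B1 = {a, d, h}  B2 = {a, e, h}  B3 = {a, h, i}  B4 = {a, b, h}  B5 = {a, f, h}  B6 = {a, c, h}  B7 = {c, g, h}
Tree: B1–B2, B1–B3, B1–B4, B2–B5, B3–B6, B6–B7

Every bag has size at most 3, so the width is 3 − 1 = 2 and tw(G) ≤ 2. On the other hand G contains the 3-clique {c, g, h}. A clique must lie in a single bag of any decomposition, so no decomposition can have width below 2. The upper and lower bounds meet at 2, so that is the treewidth.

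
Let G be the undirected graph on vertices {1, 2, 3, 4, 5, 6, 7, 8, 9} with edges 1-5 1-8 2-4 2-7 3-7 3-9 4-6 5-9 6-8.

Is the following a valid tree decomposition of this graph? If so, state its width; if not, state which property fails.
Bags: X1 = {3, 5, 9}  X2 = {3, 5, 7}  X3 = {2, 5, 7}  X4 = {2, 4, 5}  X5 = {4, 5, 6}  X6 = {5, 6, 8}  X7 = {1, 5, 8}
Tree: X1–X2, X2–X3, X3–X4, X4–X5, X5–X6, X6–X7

Vertex coverage: the bags together contain {1, 2, 3, 4, 5, 6, 7, 8, 9}, the full vertex set. Edge coverage: each edge of G has both endpoints in at least one bag. Running intersection: for every vertex, the bags containing it form a connected subtree. All three properties hold, so this is a valid tree decomposition of width max|bag| − 1 = 2, and hence tw(G) ≤ 2.

Yes; width 2.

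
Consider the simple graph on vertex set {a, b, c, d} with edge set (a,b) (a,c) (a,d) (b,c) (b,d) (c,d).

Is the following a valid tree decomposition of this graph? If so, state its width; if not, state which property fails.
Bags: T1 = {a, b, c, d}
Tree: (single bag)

Checking the three conditions: (i) the bags cover all of {a, b, c, d}; (ii) for each edge, some bag contains both endpoints; (iii) the bags containing any fixed vertex form a subtree. All hold, so the decomposition is valid with width 4 − 1 = 3.

Yes; width 3.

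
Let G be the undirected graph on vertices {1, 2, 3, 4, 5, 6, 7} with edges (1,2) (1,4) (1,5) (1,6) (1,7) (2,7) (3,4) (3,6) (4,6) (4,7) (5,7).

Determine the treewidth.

2

A width-2 tree decomposition is:
Bags: B1 = {1, 5, 7}  B2 = {1, 2, 7}  B3 = {1, 4, 7}  B4 = {1, 4, 6}  B5 = {3, 4, 6}
Tree: B1–B2, B1–B3, B3–B4, B4–B5
The largest bag has 3 vertices, giving width 2; this decomposition certifies tw(G) ≤ 2. On the other hand G contains the 3-clique {1, 4, 6}. A clique must lie in a single bag of any decomposition, so no decomposition can have width below 2. Therefore the treewidth is 2.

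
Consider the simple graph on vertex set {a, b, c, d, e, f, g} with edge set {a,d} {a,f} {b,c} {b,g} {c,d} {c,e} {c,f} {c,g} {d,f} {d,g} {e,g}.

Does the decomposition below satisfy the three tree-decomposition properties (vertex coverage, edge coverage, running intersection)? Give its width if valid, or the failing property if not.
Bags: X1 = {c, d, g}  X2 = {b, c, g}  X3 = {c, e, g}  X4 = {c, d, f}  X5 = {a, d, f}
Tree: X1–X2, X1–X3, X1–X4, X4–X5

Every vertex of G appears in some bag (union = {a, b, c, d, e, f, g}); every edge is covered by a bag; and for each vertex v the set of bags containing v is connected in the bag tree. The decomposition is therefore valid. The largest bag has 3 vertices, so the width is 2.

Yes; width 2.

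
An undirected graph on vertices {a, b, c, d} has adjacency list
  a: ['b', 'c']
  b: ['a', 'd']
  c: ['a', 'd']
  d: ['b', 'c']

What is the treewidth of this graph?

A width-2 tree decomposition is:
Bags: B1 = {a, b, c}  B2 = {b, c, d}
Tree: B1–B2
The largest bag has 3 vertices, giving width 2; this decomposition certifies tw(G) ≤ 2. For the lower bound, G contains the cycle b–a–c–d–b, so G is not a forest; only forests have treewidth ≤ 1, hence tw(G) ≥ 2. Combining the bounds, tw(G) = 2.

2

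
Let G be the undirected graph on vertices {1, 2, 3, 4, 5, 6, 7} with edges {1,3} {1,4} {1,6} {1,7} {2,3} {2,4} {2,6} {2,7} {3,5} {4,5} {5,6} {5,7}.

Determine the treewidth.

3

A width-3 tree decomposition is:
Bags: B1 = {1, 2, 5, 7}  B2 = {1, 2, 4, 5}  B3 = {1, 2, 3, 5}  B4 = {1, 2, 5, 6}
Tree: B1–B2, B2–B3, B3–B4
Every bag has size at most 4, so the width is 4 − 1 = 3 and tw(G) ≤ 3. For the lower bound: the 4 vertex sets {5,7}, {2,4}, {1}, {3} are disjoint, each induces a connected subgraph, and every pair is joined by at least one edge of G. Contracting each set to a single vertex therefore yields K_{4} as a minor, and since treewidth is minor-monotone, tw(G) ≥ tw(K_{4}) = 3. Therefore the treewidth is 3.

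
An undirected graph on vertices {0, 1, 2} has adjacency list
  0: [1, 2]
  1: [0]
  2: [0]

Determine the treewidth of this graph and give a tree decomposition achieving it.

Every bag has size at most 2, so the width is 2 − 1 = 1 and tw(G) ≤ 1. Any graph with an edge has treewidth ≥ 1, and G has the edge 2–0. The upper and lower bounds meet at 1, so that is the treewidth.

Treewidth 1.
One optimal decomposition is:
Bags: B1 = {0, 2}  B2 = {0, 1}
Tree: B1–B2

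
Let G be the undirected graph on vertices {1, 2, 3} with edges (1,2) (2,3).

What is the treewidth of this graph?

A width-1 tree decomposition is:
Bags: B1 = {1, 2}  B2 = {2, 3}
Tree: B1–B2
Each bag holds 2 vertices, so the decomposition has width 1, which upper-bounds the treewidth. Any graph with an edge has treewidth ≥ 1, and G has the edge 1–2. Combining the bounds, tw(G) = 1.

1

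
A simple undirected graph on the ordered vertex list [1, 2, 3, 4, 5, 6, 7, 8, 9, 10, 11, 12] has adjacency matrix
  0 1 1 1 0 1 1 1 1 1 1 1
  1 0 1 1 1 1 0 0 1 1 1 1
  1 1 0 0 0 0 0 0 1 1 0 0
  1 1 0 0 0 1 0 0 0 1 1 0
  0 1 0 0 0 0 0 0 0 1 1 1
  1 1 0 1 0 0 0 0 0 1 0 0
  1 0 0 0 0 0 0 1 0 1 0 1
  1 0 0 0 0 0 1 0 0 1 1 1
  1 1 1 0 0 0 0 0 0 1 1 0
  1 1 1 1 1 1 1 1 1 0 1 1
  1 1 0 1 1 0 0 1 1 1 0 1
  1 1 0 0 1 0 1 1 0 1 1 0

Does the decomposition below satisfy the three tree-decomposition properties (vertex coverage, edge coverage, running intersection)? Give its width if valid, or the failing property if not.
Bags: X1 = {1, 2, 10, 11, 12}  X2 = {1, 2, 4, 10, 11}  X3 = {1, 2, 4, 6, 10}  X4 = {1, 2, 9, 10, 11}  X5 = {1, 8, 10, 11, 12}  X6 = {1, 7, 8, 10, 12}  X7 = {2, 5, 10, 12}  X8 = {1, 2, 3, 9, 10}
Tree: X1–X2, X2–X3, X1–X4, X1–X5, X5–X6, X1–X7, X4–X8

A tree decomposition must satisfy three properties: every vertex lies in some bag; for every edge, both endpoints lie together in some bag; and for every vertex, the bags containing it form a connected subtree. Here edge (11,5) lies in no bag, so the decomposition is invalid.

No — edge (11,5) lies in no bag.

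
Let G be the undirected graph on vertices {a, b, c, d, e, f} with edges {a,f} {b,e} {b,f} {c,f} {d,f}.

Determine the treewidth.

A width-1 tree decomposition is:
Bags: B1 = {c, f}  B2 = {d, f}  B3 = {b, f}  B4 = {a, f}  B5 = {b, e}
Tree: B1–B2, B2–B3, B1–B4, B3–B5
Every bag has size at most 2, so the width is 2 − 1 = 1 and tw(G) ≤ 1. G has an edge, so its treewidth is at least 1. Therefore the treewidth is 1.

1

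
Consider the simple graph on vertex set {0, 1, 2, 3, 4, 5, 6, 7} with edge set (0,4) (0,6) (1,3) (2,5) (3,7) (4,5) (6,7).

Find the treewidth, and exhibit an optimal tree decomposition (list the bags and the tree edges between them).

Every bag has size at most 2, so the width is 2 − 1 = 1 and tw(G) ≤ 1. G has an edge, so its treewidth is at least 1. Combining the bounds, tw(G) = 1.

Treewidth 1.
One optimal decomposition is:
Bags: B1 = {2, 5}  B2 = {4, 5}  B3 = {0, 4}  B4 = {0, 6}  B5 = {6, 7}  B6 = {3, 7}  B7 = {1, 3}
Tree: B1–B2, B2–B3, B3–B4, B4–B5, B5–B6, B6–B7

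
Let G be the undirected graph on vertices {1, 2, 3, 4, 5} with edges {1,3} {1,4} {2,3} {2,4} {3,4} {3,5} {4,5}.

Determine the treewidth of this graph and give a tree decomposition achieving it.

Treewidth 2.
Bags: B1 = {1, 3, 4}  B2 = {3, 4, 5}  B3 = {2, 3, 4}
Tree: B1–B2, B2–B3

Every bag has size at most 3, so the width is 3 − 1 = 2 and tw(G) ≤ 2. For the lower bound, the 3 vertices {1, 3, 4} are pairwise adjacent, and any tree decomposition puts a clique entirely inside one bag — forcing width ≥ 2. Hence tw(G) = 2 exactly.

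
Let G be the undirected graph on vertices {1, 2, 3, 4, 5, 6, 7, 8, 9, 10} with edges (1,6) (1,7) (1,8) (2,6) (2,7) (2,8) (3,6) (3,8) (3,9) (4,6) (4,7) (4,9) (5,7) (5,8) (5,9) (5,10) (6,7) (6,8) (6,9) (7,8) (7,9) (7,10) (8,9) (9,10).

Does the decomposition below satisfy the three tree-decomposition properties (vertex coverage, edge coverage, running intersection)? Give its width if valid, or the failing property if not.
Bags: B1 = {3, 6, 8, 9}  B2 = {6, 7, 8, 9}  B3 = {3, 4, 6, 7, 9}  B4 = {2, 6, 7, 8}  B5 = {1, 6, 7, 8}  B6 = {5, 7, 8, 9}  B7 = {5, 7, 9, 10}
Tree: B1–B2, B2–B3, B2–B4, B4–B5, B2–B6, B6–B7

No — bags containing vertex 3 are not connected in the tree.

A tree decomposition must satisfy three properties: every vertex lies in some bag; for every edge, both endpoints lie together in some bag; and for every vertex, the bags containing it form a connected subtree. Here bags containing vertex 3 are not connected in the tree, so the decomposition is invalid.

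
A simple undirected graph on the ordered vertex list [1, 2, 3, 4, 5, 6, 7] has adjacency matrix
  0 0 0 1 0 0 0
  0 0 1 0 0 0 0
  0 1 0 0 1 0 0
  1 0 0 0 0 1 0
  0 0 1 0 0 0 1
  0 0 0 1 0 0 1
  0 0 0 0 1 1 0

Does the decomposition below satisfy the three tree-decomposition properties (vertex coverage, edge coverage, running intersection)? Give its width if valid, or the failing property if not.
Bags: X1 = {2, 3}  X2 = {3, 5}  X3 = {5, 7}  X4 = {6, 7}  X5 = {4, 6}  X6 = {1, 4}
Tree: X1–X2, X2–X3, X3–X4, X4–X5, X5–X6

Yes; width 1.

Checking the three conditions: (i) the bags cover all of {1, 2, 3, 4, 5, 6, 7}; (ii) for each edge, some bag contains both endpoints; (iii) the bags containing any fixed vertex form a subtree. All hold, so the decomposition is valid with width 2 − 1 = 1.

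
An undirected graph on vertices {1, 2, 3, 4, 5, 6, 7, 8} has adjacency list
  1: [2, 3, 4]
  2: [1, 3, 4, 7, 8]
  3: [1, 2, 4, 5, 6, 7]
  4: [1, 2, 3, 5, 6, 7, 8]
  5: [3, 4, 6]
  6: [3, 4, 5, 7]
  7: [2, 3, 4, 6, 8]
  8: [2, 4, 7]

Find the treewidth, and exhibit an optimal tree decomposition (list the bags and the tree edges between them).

Treewidth 3.
One optimal decomposition is:
Bags: B1 = {3, 4, 6, 7}  B2 = {3, 4, 5, 6}  B3 = {2, 3, 4, 7}  B4 = {1, 2, 3, 4}  B5 = {2, 4, 7, 8}
Tree: B1–B2, B1–B3, B3–B4, B3–B5

The largest bag has 4 vertices, giving width 3; this decomposition certifies tw(G) ≤ 3. Conversely, {2, 4, 7, 8} is a clique of size 4, and the vertices of any clique must share a bag in every tree decomposition; so some bag has ≥ 4 vertices and tw(G) ≥ 3. Hence tw(G) = 3 exactly.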